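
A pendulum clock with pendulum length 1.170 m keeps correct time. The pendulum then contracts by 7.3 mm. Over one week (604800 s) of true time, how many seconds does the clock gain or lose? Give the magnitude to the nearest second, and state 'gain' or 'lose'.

gain 1896 s

T ∝ √L, so T'/T = √(1.16270/1.170) = 0.996875.
In 604800 s of true time the clock registers 604800/0.996875 = 606695.6 s, so it gains 1896 s.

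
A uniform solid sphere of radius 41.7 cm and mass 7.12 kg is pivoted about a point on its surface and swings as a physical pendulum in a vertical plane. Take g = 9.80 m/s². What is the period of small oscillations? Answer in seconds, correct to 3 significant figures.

1.53 s

I_cm = (2/5)mr² = 0.4952 kg·m². The pivot is at distance d = 0.417 m from the centre of mass.
By the parallel-axis theorem, I = I_cm + md² = 0.4952 + 1.238 = 1.733 kg·m².
T = 2π√(I/(mgd)) = 2π√(1.733/(7.12 × 9.80 × 0.417)) = 1.53 s.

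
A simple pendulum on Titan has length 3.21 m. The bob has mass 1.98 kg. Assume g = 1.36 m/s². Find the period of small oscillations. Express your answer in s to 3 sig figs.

T = 2π√(L/g) = 2π√(3.21/1.36) = 2π × 1.536 = 9.65 s.

9.65 s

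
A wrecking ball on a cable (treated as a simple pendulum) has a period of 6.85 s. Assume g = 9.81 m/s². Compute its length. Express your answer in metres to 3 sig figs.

11.7 m

From T = 2π√(L/g), L = gT²/(4π²) = 9.81 × 6.850²/(4π²) = 11.7 m.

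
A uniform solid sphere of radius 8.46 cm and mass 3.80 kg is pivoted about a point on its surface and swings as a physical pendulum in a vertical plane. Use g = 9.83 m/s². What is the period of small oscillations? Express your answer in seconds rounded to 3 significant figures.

I_cm = (2/5)mr² = 0.01088 kg·m². The pivot is at distance d = 0.0846 m from the centre of mass.
By the parallel-axis theorem, I = I_cm + md² = 0.01088 + 0.02720 = 0.03808 kg·m².
T = 2π√(I/(mgd)) = 2π√(0.03808/(3.80 × 9.83 × 0.0846)) = 0.690 s.

0.690 s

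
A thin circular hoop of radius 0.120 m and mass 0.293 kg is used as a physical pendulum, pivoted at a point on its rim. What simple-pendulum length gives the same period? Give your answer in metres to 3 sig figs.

The equivalent simple-pendulum length is L_eq = I/(md), where I is about the pivot and d = 0.1200 m.
I_cm = mR² = 0.004219 kg·m², so I = I_cm + md² = 0.004219 + 0.004219 = 0.008438 kg·m².
L_eq = 0.008438/(0.293 × 0.1200) = 0.240 m.

0.240 m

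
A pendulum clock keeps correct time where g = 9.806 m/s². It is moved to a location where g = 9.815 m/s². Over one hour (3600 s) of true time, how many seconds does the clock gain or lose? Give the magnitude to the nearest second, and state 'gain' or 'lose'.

gain 2 s

The clock's period scales as T ∝ 1/√g, so T'/T = √(9.806/9.815) = 0.999541.
In 3600 s of true time the clock registers 3600/0.999541 = 3601.7 s, so it gains 2 s.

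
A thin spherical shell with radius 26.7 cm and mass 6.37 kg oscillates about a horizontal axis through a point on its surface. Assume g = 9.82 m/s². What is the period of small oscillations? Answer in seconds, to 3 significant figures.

I_cm = (2/3)mr² = 0.3027 kg·m². The pivot is at distance d = 0.267 m from the centre of mass.
By the parallel-axis theorem, I = I_cm + md² = 0.3027 + 0.4541 = 0.7569 kg·m².
T = 2π√(I/(mgd)) = 2π√(0.7569/(6.37 × 9.82 × 0.267)) = 1.34 s.

1.34 s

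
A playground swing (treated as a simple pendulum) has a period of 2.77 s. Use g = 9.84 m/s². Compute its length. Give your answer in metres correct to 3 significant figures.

1.91 m

From T = 2π√(L/g), L = gT²/(4π²) = 9.84 × 2.770²/(4π²) = 1.91 m.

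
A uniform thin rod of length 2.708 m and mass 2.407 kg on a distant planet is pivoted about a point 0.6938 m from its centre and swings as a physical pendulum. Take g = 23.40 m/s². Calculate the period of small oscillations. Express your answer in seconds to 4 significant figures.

For a physical pendulum T = 2π√(I/(mgd)), with d = 0.69380 m from pivot to centre of mass.
I_cm = mL²/12 = 2.407 × 2.708²/12 = 1.4709 kg·m²; I = I_cm + md² = 1.4709 + 2.407 × 0.69380² = 2.6296 kg·m².
T = 2π√(2.6296/(2.407 × 23.40 × 0.69380)) = 1.630 s.

1.630 s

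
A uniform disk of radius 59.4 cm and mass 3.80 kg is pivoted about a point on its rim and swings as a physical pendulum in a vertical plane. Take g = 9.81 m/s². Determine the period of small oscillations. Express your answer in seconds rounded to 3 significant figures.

1.89 s

I_cm = ½mr² = 0.6704 kg·m². The pivot is at distance d = 0.594 m from the centre of mass.
By the parallel-axis theorem, I = I_cm + md² = 0.6704 + 1.341 = 2.011 kg·m².
T = 2π√(I/(mgd)) = 2π√(2.011/(3.80 × 9.81 × 0.594)) = 1.89 s.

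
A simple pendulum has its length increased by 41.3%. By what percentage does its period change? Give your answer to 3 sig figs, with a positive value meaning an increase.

18.9%

T ∝ √L, so T'/T = √(1.413) = 1.189.
Percentage change in T = (1.189 − 1) × 100% = 18.9%.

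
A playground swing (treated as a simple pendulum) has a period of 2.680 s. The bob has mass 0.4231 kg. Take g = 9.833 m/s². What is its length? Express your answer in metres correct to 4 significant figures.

From T = 2π√(L/g), L = gT²/(4π²) = 9.833 × 2.6800²/(4π²) = 1.789 m.

1.789 m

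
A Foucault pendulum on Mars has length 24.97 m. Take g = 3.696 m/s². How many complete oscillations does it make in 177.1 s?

T = 2π√(L/g) = 2π√(24.97/3.696) = 16.331 s.
Number of complete oscillations = ⌊177.1/16.331⌋ = ⌊10.844⌋ = 10.

10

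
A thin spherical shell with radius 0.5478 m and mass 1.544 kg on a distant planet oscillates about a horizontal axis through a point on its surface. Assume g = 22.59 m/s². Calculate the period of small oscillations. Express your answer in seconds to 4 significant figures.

I_cm = (2/3)mr² = 0.30889 kg·m². The pivot is at distance d = 0.5478 m from the centre of mass.
By the parallel-axis theorem, I = I_cm + md² = 0.30889 + 0.46333 = 0.77222 kg·m².
T = 2π√(I/(mgd)) = 2π√(0.77222/(1.544 × 22.59 × 0.5478)) = 1.263 s.

1.263 s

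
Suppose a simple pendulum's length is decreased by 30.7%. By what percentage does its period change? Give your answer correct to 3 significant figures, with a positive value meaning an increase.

-16.8%

T ∝ √L, so T'/T = √(0.6930) = 0.8325.
Percentage change in T = (0.8325 − 1) × 100% = -16.8%.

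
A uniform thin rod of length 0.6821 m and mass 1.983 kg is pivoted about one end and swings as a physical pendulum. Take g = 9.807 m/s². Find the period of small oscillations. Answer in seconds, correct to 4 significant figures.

For a physical pendulum T = 2π√(I/(mgd)), with d = 0.34105 m from pivot to centre of mass.
I_cm = mL²/12 = 1.983 × 0.6821²/12 = 0.076884 kg·m²; I = I_cm + md² = 0.076884 + 1.983 × 0.34105² = 0.30754 kg·m².
T = 2π√(0.30754/(1.983 × 9.807 × 0.34105)) = 1.353 s.

1.353 s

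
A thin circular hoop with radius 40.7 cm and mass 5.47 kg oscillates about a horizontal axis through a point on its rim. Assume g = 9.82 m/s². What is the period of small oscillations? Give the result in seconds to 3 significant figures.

1.81 s

I_cm = mr² = 0.9061 kg·m². The pivot is at distance d = 0.407 m from the centre of mass.
By the parallel-axis theorem, I = I_cm + md² = 0.9061 + 0.9061 = 1.812 kg·m².
T = 2π√(I/(mgd)) = 2π√(1.812/(5.47 × 9.82 × 0.407)) = 1.81 s.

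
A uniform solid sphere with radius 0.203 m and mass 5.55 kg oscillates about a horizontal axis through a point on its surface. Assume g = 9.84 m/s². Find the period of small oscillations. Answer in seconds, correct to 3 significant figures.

I_cm = (2/5)mr² = 0.09148 kg·m². The pivot is at distance d = 0.203 m from the centre of mass.
By the parallel-axis theorem, I = I_cm + md² = 0.09148 + 0.2287 = 0.3202 kg·m².
T = 2π√(I/(mgd)) = 2π√(0.3202/(5.55 × 9.84 × 0.203)) = 1.07 s.

1.07 s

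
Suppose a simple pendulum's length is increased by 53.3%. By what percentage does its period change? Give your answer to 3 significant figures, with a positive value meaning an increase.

23.8%

T ∝ √L, so T'/T = √(1.533) = 1.238.
Percentage change in T = (1.238 − 1) × 100% = 23.8%.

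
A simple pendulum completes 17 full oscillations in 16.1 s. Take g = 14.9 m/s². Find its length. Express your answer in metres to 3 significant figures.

T = 16.1/17 = 0.9471 s.
From T = 2π√(L/g), L = gT²/(4π²) = 14.9 × 0.9471²/(4π²) = 0.339 m.

0.339 m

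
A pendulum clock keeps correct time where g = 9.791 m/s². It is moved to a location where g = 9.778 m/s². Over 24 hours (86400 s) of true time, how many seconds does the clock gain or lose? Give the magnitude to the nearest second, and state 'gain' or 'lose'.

lose 57 s

The clock's period scales as T ∝ 1/√g, so T'/T = √(9.791/9.778) = 1.00066.
In 86400 s of true time the clock registers 86400/1.00066 = 86342.6 s, so it loses 57 s.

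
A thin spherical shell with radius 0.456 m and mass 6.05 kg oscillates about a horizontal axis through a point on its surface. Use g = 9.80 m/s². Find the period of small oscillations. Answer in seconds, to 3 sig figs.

1.75 s

I_cm = (2/3)mr² = 0.8387 kg·m². The pivot is at distance d = 0.456 m from the centre of mass.
By the parallel-axis theorem, I = I_cm + md² = 0.8387 + 1.258 = 2.097 kg·m².
T = 2π√(I/(mgd)) = 2π√(2.097/(6.05 × 9.80 × 0.456)) = 1.75 s.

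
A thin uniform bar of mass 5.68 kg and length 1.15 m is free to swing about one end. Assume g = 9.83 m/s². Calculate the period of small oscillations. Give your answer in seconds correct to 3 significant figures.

For a physical pendulum T = 2π√(I/(mgd)), with d = 0.5750 m from pivot to centre of mass.
I_cm = mL²/12 = 5.68 × 1.15²/12 = 0.6260 kg·m²; I = I_cm + md² = 0.6260 + 5.68 × 0.5750² = 2.504 kg·m².
T = 2π√(2.504/(5.68 × 9.83 × 0.5750)) = 1.75 s.

1.75 s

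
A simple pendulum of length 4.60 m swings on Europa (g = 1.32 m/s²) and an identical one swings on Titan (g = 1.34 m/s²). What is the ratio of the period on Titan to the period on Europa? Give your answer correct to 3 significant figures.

T ∝ 1/√g, so T₂/T₁ = √(g₁/g₂) = √(1.32/1.34) = 0.993.

0.993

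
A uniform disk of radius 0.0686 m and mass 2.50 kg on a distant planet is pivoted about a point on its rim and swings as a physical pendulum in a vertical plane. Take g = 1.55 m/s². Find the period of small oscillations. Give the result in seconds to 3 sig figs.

1.62 s

I_cm = ½mr² = 0.005882 kg·m². The pivot is at distance d = 0.0686 m from the centre of mass.
By the parallel-axis theorem, I = I_cm + md² = 0.005882 + 0.01176 = 0.01765 kg·m².
T = 2π√(I/(mgd)) = 2π√(0.01765/(2.50 × 1.55 × 0.0686)) = 1.62 s.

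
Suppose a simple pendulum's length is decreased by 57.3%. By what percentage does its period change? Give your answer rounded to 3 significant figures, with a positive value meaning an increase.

T ∝ √L, so T'/T = √(0.4270) = 0.6535.
Percentage change in T = (0.6535 − 1) × 100% = -34.7%.

-34.7%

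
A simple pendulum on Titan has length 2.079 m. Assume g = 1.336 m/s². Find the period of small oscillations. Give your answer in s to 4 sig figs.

T = 2π√(L/g) = 2π√(2.079/1.336) = 2π × 1.2475 = 7.838 s.

7.838 s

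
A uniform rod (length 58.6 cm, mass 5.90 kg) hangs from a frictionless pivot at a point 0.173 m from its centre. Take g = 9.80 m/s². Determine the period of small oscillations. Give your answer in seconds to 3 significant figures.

For a physical pendulum T = 2π√(I/(mgd)), with d = 0.1730 m from pivot to centre of mass.
I_cm = mL²/12 = 5.90 × 0.586²/12 = 0.1688 kg·m²; I = I_cm + md² = 0.1688 + 5.90 × 0.1730² = 0.3454 kg·m².
T = 2π√(0.3454/(5.90 × 9.80 × 0.1730)) = 1.17 s.

1.17 s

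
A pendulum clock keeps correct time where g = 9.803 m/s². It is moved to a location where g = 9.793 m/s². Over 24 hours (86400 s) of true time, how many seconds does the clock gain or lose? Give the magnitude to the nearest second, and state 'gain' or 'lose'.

The clock's period scales as T ∝ 1/√g, so T'/T = √(9.803/9.793) = 1.00051.
In 86400 s of true time the clock registers 86400/1.00051 = 86355.9 s, so it loses 44 s.

lose 44 s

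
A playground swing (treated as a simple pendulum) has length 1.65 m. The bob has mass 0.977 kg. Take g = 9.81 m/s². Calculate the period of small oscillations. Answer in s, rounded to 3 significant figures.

2.58 s

T = 2π√(L/g) = 2π√(1.65/9.81) = 2π × 0.4101 = 2.58 s.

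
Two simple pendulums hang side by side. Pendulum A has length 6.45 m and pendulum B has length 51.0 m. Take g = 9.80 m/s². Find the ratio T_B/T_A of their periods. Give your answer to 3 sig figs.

2.81

T ∝ √L, so T_B/T_A = √(L_B/L_A) = √(51.0/6.45) = 2.81.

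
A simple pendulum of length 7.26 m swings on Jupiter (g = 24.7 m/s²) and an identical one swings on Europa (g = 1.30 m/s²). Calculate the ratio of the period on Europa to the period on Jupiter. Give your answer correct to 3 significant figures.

4.36

T ∝ 1/√g, so T₂/T₁ = √(g₁/g₂) = √(24.7/1.30) = 4.36.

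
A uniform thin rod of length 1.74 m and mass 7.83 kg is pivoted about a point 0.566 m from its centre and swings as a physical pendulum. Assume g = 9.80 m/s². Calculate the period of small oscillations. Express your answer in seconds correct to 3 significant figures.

For a physical pendulum T = 2π√(I/(mgd)), with d = 0.5660 m from pivot to centre of mass.
I_cm = mL²/12 = 7.83 × 1.74²/12 = 1.976 kg·m²; I = I_cm + md² = 1.976 + 7.83 × 0.5660² = 4.484 kg·m².
T = 2π√(4.484/(7.83 × 9.80 × 0.5660)) = 2.02 s.

2.02 s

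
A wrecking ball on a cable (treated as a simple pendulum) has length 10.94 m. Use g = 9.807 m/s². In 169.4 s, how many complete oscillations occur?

T = 2π√(L/g) = 2π√(10.94/9.807) = 6.6362 s.
Number of complete oscillations = ⌊169.4/6.6362⌋ = ⌊25.527⌋ = 25.

25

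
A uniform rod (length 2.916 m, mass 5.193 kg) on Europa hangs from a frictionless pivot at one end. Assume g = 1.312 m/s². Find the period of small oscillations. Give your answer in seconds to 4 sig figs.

For a physical pendulum T = 2π√(I/(mgd)), with d = 1.4580 m from pivot to centre of mass.
I_cm = mL²/12 = 5.193 × 2.916²/12 = 3.6797 kg·m²; I = I_cm + md² = 3.6797 + 5.193 × 1.4580² = 14.719 kg·m².
T = 2π√(14.719/(5.193 × 1.312 × 1.4580)) = 7.648 s.

7.648 s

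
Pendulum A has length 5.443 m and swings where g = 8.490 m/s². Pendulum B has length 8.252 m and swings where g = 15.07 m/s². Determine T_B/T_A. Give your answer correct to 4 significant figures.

T = 2π√(L/g), so T_B/T_A = √((L_B/g_B)/(L_A/g_A)) = √((8.252/15.07)/(5.443/8.490)) = 0.9242.

0.9242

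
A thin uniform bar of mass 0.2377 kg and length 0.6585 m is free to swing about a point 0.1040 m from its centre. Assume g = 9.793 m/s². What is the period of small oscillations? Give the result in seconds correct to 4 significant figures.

1.349 s

For a physical pendulum T = 2π√(I/(mgd)), with d = 0.10400 m from pivot to centre of mass.
I_cm = mL²/12 = 0.2377 × 0.6585²/12 = 0.0085893 kg·m²; I = I_cm + md² = 0.0085893 + 0.2377 × 0.10400² = 0.011160 kg·m².
T = 2π√(0.011160/(0.2377 × 9.793 × 0.10400)) = 1.349 s.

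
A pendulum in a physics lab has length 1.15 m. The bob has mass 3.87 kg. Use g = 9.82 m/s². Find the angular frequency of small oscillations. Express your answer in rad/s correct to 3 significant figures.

2.92 rad/s

ω = √(g/L) = √(9.82/1.15) = 2.92 rad/s.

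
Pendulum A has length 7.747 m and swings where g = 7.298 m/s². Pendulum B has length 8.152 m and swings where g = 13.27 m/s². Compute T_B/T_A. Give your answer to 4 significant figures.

T = 2π√(L/g), so T_B/T_A = √((L_B/g_B)/(L_A/g_A)) = √((8.152/13.27)/(7.747/7.298)) = 0.7607.

0.7607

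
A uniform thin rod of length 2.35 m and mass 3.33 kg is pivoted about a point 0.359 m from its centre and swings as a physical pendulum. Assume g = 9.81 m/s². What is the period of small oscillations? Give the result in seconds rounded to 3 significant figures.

2.57 s

For a physical pendulum T = 2π√(I/(mgd)), with d = 0.3590 m from pivot to centre of mass.
I_cm = mL²/12 = 3.33 × 2.35²/12 = 1.532 kg·m²; I = I_cm + md² = 1.532 + 3.33 × 0.3590² = 1.962 kg·m².
T = 2π√(1.962/(3.33 × 9.81 × 0.3590)) = 2.57 s.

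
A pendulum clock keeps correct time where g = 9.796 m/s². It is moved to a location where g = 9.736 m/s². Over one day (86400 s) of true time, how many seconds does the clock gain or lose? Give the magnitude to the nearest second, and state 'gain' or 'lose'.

The clock's period scales as T ∝ 1/√g, so T'/T = √(9.796/9.736) = 1.00308.
In 86400 s of true time the clock registers 86400/1.00308 = 86135.0 s, so it loses 265 s.

lose 265 s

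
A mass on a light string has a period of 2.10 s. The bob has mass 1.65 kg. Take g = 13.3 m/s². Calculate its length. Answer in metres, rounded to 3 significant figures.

1.49 m

From T = 2π√(L/g), L = gT²/(4π²) = 13.3 × 2.100²/(4π²) = 1.49 m.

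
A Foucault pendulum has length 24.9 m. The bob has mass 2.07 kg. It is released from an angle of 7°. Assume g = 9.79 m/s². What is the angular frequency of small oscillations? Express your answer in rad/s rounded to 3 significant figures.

ω = √(g/L) = √(9.79/24.9) = 0.627 rad/s.

0.627 rad/s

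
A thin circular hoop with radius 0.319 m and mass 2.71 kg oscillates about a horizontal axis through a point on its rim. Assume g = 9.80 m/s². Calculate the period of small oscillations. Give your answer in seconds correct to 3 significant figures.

1.60 s

I_cm = mr² = 0.2758 kg·m². The pivot is at distance d = 0.319 m from the centre of mass.
By the parallel-axis theorem, I = I_cm + md² = 0.2758 + 0.2758 = 0.5515 kg·m².
T = 2π√(I/(mgd)) = 2π√(0.5515/(2.71 × 9.80 × 0.319)) = 1.60 s.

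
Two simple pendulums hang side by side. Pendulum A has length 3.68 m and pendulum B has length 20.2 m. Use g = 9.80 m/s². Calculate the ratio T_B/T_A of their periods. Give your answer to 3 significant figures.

2.34

T ∝ √L, so T_B/T_A = √(L_B/L_A) = √(20.2/3.68) = 2.34.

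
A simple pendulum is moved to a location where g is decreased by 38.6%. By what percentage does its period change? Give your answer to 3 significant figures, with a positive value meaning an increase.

T ∝ 1/√g, so T'/T = 1/√(0.6140) = 1.276.
Percentage change in T = (1.276 − 1) × 100% = 27.6%.

27.6%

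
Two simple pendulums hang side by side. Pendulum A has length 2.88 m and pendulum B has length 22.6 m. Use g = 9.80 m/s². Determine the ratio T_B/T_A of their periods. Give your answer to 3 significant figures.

2.80

T ∝ √L, so T_B/T_A = √(L_B/L_A) = √(22.6/2.88) = 2.80.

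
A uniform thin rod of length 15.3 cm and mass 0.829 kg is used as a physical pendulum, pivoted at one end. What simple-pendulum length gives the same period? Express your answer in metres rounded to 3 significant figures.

The equivalent simple-pendulum length is L_eq = I/(md), where I is about the pivot and d = 0.07650 m.
I_cm = (1/12)mL² = 0.001617 kg·m², so I = I_cm + md² = 0.001617 + 0.004852 = 0.006469 kg·m².
L_eq = 0.006469/(0.829 × 0.07650) = 0.102 m.

0.102 m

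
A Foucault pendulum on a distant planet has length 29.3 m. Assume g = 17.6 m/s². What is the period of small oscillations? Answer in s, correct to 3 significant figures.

8.11 s

T = 2π√(L/g) = 2π√(29.3/17.6) = 2π × 1.290 = 8.11 s.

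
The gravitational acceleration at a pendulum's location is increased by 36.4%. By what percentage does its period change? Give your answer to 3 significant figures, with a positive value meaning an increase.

T ∝ 1/√g, so T'/T = 1/√(1.364) = 0.8562.
Percentage change in T = (0.8562 − 1) × 100% = -14.4%.

-14.4%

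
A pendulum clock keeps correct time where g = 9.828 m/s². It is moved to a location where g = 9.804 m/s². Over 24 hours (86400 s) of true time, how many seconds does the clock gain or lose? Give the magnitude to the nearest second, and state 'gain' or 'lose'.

The clock's period scales as T ∝ 1/√g, so T'/T = √(9.828/9.804) = 1.00122.
In 86400 s of true time the clock registers 86400/1.00122 = 86294.4 s, so it loses 106 s.

lose 106 s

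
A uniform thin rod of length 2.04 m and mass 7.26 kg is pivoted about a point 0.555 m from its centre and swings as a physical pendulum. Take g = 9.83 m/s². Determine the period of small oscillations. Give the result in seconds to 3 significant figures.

For a physical pendulum T = 2π√(I/(mgd)), with d = 0.5550 m from pivot to centre of mass.
I_cm = mL²/12 = 7.26 × 2.04²/12 = 2.518 kg·m²; I = I_cm + md² = 2.518 + 7.26 × 0.5550² = 4.754 kg·m².
T = 2π√(4.754/(7.26 × 9.83 × 0.5550)) = 2.18 s.

2.18 s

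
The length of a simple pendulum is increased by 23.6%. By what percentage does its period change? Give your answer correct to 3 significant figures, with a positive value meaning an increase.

11.2%

T ∝ √L, so T'/T = √(1.236) = 1.112.
Percentage change in T = (1.112 − 1) × 100% = 11.2%.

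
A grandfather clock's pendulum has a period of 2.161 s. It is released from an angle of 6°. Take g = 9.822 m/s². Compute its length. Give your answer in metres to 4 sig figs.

1.162 m

From T = 2π√(L/g), L = gT²/(4π²) = 9.822 × 2.1610²/(4π²) = 1.162 m.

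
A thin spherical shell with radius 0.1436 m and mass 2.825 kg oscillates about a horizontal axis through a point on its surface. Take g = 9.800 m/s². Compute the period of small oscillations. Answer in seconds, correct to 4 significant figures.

I_cm = (2/3)mr² = 0.038836 kg·m². The pivot is at distance d = 0.1436 m from the centre of mass.
By the parallel-axis theorem, I = I_cm + md² = 0.038836 + 0.058254 = 0.097090 kg·m².
T = 2π√(I/(mgd)) = 2π√(0.097090/(2.825 × 9.800 × 0.1436)) = 0.9819 s.

0.9819 s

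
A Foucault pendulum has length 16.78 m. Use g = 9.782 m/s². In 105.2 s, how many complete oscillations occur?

T = 2π√(L/g) = 2π√(16.78/9.782) = 8.2293 s.
Number of complete oscillations = ⌊105.2/8.2293⌋ = ⌊12.784⌋ = 12.

12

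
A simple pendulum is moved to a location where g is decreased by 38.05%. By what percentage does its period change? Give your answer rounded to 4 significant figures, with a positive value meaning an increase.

27.05%

T ∝ 1/√g, so T'/T = 1/√(0.61950) = 1.2705.
Percentage change in T = (1.2705 − 1) × 100% = 27.05%.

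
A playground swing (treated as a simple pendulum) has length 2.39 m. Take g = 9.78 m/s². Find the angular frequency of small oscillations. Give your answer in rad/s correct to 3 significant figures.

ω = √(g/L) = √(9.78/2.39) = 2.02 rad/s.

2.02 rad/s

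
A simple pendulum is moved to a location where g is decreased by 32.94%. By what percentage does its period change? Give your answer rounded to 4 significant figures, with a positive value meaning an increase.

22.11%

T ∝ 1/√g, so T'/T = 1/√(0.67060) = 1.2211.
Percentage change in T = (1.2211 − 1) × 100% = 22.11%.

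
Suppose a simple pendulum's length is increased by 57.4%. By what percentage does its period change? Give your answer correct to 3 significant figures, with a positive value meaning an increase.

25.5%

T ∝ √L, so T'/T = √(1.574) = 1.255.
Percentage change in T = (1.255 − 1) × 100% = 25.5%.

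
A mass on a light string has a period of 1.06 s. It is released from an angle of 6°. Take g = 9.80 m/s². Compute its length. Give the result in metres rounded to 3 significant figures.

0.279 m

From T = 2π√(L/g), L = gT²/(4π²) = 9.80 × 1.060²/(4π²) = 0.279 m.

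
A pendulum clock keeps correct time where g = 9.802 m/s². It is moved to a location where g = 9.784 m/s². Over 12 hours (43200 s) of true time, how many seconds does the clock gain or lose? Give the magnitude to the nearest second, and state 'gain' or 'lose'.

lose 40 s

The clock's period scales as T ∝ 1/√g, so T'/T = √(9.802/9.784) = 1.00092.
In 43200 s of true time the clock registers 43200/1.00092 = 43160.3 s, so it loses 40 s.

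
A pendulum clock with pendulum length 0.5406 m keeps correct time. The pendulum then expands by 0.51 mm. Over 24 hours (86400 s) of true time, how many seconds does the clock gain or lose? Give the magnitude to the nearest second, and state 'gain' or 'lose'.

lose 41 s

T ∝ √L, so T'/T = √(0.54111/0.5406) = 1.00047.
In 86400 s of true time the clock registers 86400/1.00047 = 86359.3 s, so it loses 41 s.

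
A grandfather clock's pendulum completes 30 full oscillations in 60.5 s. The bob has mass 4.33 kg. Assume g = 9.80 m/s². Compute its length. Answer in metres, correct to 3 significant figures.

1.01 m

T = 60.5/30 = 2.017 s.
From T = 2π√(L/g), L = gT²/(4π²) = 9.80 × 2.017²/(4π²) = 1.01 m.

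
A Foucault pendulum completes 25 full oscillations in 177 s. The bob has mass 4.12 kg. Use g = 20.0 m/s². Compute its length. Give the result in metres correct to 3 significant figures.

T = 177/25 = 7.080 s.
From T = 2π√(L/g), L = gT²/(4π²) = 20.0 × 7.080²/(4π²) = 25.4 m.

25.4 m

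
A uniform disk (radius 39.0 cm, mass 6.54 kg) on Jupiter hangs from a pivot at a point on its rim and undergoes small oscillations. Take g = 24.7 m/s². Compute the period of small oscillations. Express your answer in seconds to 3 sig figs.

I_cm = ½mr² = 0.4974 kg·m². The pivot is at distance d = 0.390 m from the centre of mass.
By the parallel-axis theorem, I = I_cm + md² = 0.4974 + 0.9947 = 1.492 kg·m².
T = 2π√(I/(mgd)) = 2π√(1.492/(6.54 × 24.7 × 0.390)) = 0.967 s.

0.967 s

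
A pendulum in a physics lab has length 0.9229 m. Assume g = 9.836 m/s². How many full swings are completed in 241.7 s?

T = 2π√(L/g) = 2π√(0.9229/9.836) = 1.9246 s.
Number of complete oscillations = ⌊241.7/1.9246⌋ = ⌊125.58⌋ = 125.

125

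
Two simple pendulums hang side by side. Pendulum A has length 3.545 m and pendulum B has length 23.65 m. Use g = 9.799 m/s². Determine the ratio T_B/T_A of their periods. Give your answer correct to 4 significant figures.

2.583

T ∝ √L, so T_B/T_A = √(L_B/L_A) = √(23.65/3.545) = 2.583.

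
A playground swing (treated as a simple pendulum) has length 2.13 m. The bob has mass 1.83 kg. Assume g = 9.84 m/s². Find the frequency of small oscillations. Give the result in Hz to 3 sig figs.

T = 2π√(L/g) = 2π√(2.13/9.84) = 2.923 s, so f = 1/T = 0.342 Hz.

0.342 Hz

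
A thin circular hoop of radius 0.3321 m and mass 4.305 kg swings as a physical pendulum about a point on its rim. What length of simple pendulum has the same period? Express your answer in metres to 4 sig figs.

The equivalent simple-pendulum length is L_eq = I/(md), where I is about the pivot and d = 0.33210 m.
I_cm = mR² = 0.47480 kg·m², so I = I_cm + md² = 0.47480 + 0.47480 = 0.94960 kg·m².
L_eq = 0.94960/(4.305 × 0.33210) = 0.6642 m.

0.6642 m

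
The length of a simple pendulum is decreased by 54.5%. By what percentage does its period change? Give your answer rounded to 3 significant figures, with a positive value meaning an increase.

-32.5%

T ∝ √L, so T'/T = √(0.4550) = 0.6745.
Percentage change in T = (0.6745 − 1) × 100% = -32.5%.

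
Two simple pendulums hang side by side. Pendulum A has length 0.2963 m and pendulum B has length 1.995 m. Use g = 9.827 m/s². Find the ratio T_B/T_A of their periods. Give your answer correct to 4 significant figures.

T ∝ √L, so T_B/T_A = √(L_B/L_A) = √(1.995/0.2963) = 2.595.

2.595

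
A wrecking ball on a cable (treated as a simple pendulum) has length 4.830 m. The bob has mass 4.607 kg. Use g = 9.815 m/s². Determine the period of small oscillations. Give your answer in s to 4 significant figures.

4.408 s

T = 2π√(L/g) = 2π√(4.830/9.815) = 2π × 0.70150 = 4.408 s.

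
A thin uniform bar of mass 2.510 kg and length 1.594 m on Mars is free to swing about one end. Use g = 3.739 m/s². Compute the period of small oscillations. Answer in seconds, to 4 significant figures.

3.350 s

For a physical pendulum T = 2π√(I/(mgd)), with d = 0.79700 m from pivot to centre of mass.
I_cm = mL²/12 = 2.510 × 1.594²/12 = 0.53146 kg·m²; I = I_cm + md² = 0.53146 + 2.510 × 0.79700² = 2.1258 kg·m².
T = 2π√(2.1258/(2.510 × 3.739 × 0.79700)) = 3.350 s.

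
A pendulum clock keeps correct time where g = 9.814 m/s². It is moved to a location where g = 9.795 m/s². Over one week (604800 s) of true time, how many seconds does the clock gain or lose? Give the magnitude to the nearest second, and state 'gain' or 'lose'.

lose 586 s

The clock's period scales as T ∝ 1/√g, so T'/T = √(9.814/9.795) = 1.00097.
In 604800 s of true time the clock registers 604800/1.00097 = 604214.3 s, so it loses 586 s.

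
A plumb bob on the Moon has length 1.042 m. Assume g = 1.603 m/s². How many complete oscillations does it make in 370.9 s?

T = 2π√(L/g) = 2π√(1.042/1.603) = 5.0658 s.
Number of complete oscillations = ⌊370.9/5.0658⌋ = ⌊73.217⌋ = 73.

73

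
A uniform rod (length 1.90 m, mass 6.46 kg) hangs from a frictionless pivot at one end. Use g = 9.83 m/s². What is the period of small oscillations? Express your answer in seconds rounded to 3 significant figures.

For a physical pendulum T = 2π√(I/(mgd)), with d = 0.9500 m from pivot to centre of mass.
I_cm = mL²/12 = 6.46 × 1.90²/12 = 1.943 kg·m²; I = I_cm + md² = 1.943 + 6.46 × 0.9500² = 7.774 kg·m².
T = 2π√(7.774/(6.46 × 9.83 × 0.9500)) = 2.26 s.

2.26 s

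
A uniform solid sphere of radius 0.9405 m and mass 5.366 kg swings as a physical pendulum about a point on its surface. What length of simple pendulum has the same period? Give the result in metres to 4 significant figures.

1.317 m

The equivalent simple-pendulum length is L_eq = I/(md), where I is about the pivot and d = 0.94050 m.
I_cm = (2/5)mR² = 1.8986 kg·m², so I = I_cm + md² = 1.8986 + 4.7464 = 6.6450 kg·m².
L_eq = 6.6450/(5.366 × 0.94050) = 1.317 m.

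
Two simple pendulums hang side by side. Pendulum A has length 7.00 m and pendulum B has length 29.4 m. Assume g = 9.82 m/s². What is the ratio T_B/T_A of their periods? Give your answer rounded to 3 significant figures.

2.05

T ∝ √L, so T_B/T_A = √(L_B/L_A) = √(29.4/7.00) = 2.05.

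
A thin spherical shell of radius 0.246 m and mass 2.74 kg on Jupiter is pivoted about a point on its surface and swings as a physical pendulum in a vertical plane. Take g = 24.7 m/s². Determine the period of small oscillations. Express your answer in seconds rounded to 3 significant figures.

I_cm = (2/3)mr² = 0.1105 kg·m². The pivot is at distance d = 0.246 m from the centre of mass.
By the parallel-axis theorem, I = I_cm + md² = 0.1105 + 0.1658 = 0.2764 kg·m².
T = 2π√(I/(mgd)) = 2π√(0.2764/(2.74 × 24.7 × 0.246)) = 0.810 s.

0.810 s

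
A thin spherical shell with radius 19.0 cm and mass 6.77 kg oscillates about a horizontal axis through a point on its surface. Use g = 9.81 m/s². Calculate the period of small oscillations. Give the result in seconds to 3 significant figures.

I_cm = (2/3)mr² = 0.1629 kg·m². The pivot is at distance d = 0.190 m from the centre of mass.
By the parallel-axis theorem, I = I_cm + md² = 0.1629 + 0.2444 = 0.4073 kg·m².
T = 2π√(I/(mgd)) = 2π√(0.4073/(6.77 × 9.81 × 0.190)) = 1.13 s.

1.13 s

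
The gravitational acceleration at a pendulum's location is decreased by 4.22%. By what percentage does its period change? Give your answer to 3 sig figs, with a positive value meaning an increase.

2.18%

T ∝ 1/√g, so T'/T = 1/√(0.9578) = 1.022.
Percentage change in T = (1.022 − 1) × 100% = 2.18%.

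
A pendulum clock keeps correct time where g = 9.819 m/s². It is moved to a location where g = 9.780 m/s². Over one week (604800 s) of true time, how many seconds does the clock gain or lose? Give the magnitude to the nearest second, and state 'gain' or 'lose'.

The clock's period scales as T ∝ 1/√g, so T'/T = √(9.819/9.780) = 1.00199.
In 604800 s of true time the clock registers 604800/1.00199 = 603597.7 s, so it loses 1202 s.

lose 1202 s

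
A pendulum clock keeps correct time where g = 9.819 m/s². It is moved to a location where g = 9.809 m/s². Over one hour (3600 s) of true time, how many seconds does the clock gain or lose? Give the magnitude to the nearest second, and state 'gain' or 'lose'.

The clock's period scales as T ∝ 1/√g, so T'/T = √(9.819/9.809) = 1.00051.
In 3600 s of true time the clock registers 3600/1.00051 = 3598.2 s, so it loses 2 s.

lose 2 s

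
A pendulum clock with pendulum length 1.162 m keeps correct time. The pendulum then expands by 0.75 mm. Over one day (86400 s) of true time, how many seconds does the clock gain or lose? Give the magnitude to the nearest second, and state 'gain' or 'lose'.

lose 28 s

T ∝ √L, so T'/T = √(1.16275/1.162) = 1.00032.
In 86400 s of true time the clock registers 86400/1.00032 = 86372.1 s, so it loses 28 s.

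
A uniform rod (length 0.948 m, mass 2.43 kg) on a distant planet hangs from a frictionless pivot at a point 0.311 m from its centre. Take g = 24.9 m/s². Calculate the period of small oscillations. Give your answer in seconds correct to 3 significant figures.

0.935 s

For a physical pendulum T = 2π√(I/(mgd)), with d = 0.3110 m from pivot to centre of mass.
I_cm = mL²/12 = 2.43 × 0.948²/12 = 0.1820 kg·m²; I = I_cm + md² = 0.1820 + 2.43 × 0.3110² = 0.4170 kg·m².
T = 2π√(0.4170/(2.43 × 24.9 × 0.3110)) = 0.935 s.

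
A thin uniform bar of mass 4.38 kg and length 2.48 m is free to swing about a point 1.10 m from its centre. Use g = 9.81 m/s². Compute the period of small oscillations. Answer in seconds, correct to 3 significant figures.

2.51 s

For a physical pendulum T = 2π√(I/(mgd)), with d = 1.100 m from pivot to centre of mass.
I_cm = mL²/12 = 4.38 × 2.48²/12 = 2.245 kg·m²; I = I_cm + md² = 2.245 + 4.38 × 1.100² = 7.545 kg·m².
T = 2π√(7.545/(4.38 × 9.81 × 1.100)) = 2.51 s.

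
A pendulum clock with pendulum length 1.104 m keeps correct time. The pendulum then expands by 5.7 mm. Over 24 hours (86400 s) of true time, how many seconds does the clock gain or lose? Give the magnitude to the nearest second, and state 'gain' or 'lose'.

T ∝ √L, so T'/T = √(1.10970/1.104) = 1.00258.
In 86400 s of true time the clock registers 86400/1.00258 = 86177.8 s, so it loses 222 s.

lose 222 s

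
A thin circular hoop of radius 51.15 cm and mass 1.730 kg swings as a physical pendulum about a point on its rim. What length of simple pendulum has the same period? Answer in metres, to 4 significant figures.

The equivalent simple-pendulum length is L_eq = I/(md), where I is about the pivot and d = 0.51150 m.
I_cm = mR² = 0.45262 kg·m², so I = I_cm + md² = 0.45262 + 0.45262 = 0.90525 kg·m².
L_eq = 0.90525/(1.730 × 0.51150) = 1.023 m.

1.023 m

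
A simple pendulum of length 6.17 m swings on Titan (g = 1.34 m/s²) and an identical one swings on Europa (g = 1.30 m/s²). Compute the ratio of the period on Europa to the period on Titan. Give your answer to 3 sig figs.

1.02

T ∝ 1/√g, so T₂/T₁ = √(g₁/g₂) = √(1.34/1.30) = 1.02.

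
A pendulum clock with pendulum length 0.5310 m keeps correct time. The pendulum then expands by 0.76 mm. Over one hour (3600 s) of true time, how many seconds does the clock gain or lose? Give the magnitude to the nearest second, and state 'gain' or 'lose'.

T ∝ √L, so T'/T = √(0.53176/0.5310) = 1.00072.
In 3600 s of true time the clock registers 3600/1.00072 = 3597.4 s, so it loses 3 s.

lose 3 s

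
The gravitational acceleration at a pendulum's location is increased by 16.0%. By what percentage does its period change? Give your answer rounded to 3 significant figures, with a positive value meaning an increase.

T ∝ 1/√g, so T'/T = 1/√(1.160) = 0.9285.
Percentage change in T = (0.9285 − 1) × 100% = -7.15%.

-7.15%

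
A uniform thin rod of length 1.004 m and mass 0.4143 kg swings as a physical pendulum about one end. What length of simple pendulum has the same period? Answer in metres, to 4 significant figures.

The equivalent simple-pendulum length is L_eq = I/(md), where I is about the pivot and d = 0.50200 m.
I_cm = (1/12)mL² = 0.034802 kg·m², so I = I_cm + md² = 0.034802 + 0.10441 = 0.13921 kg·m².
L_eq = 0.13921/(0.4143 × 0.50200) = 0.6693 m.

0.6693 m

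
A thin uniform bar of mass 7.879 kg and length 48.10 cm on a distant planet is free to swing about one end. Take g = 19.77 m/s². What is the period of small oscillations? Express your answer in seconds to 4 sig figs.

For a physical pendulum T = 2π√(I/(mgd)), with d = 0.24050 m from pivot to centre of mass.
I_cm = mL²/12 = 7.879 × 0.4810²/12 = 0.15191 kg·m²; I = I_cm + md² = 0.15191 + 7.879 × 0.24050² = 0.60763 kg·m².
T = 2π√(0.60763/(7.879 × 19.77 × 0.24050)) = 0.8002 s.

0.8002 s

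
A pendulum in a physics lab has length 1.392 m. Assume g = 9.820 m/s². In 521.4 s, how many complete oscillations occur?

T = 2π√(L/g) = 2π√(1.392/9.820) = 2.3656 s.
Number of complete oscillations = ⌊521.4/2.3656⌋ = ⌊220.41⌋ = 220.

220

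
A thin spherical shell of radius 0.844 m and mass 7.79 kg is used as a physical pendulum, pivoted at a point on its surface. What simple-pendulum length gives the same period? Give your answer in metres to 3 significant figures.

1.41 m

The equivalent simple-pendulum length is L_eq = I/(md), where I is about the pivot and d = 0.8440 m.
I_cm = (2/3)mR² = 3.699 kg·m², so I = I_cm + md² = 3.699 + 5.549 = 9.248 kg·m².
L_eq = 9.248/(7.79 × 0.8440) = 1.41 m.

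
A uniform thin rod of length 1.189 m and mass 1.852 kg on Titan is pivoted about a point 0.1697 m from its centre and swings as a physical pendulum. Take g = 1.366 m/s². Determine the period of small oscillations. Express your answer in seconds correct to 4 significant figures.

4.997 s

For a physical pendulum T = 2π√(I/(mgd)), with d = 0.16970 m from pivot to centre of mass.
I_cm = mL²/12 = 1.852 × 1.189²/12 = 0.21818 kg·m²; I = I_cm + md² = 0.21818 + 1.852 × 0.16970² = 0.27152 kg·m².
T = 2π√(0.27152/(1.852 × 1.366 × 0.16970)) = 4.997 s.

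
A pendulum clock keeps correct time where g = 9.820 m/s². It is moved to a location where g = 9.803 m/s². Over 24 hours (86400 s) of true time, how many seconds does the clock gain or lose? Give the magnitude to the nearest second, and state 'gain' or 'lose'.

lose 75 s

The clock's period scales as T ∝ 1/√g, so T'/T = √(9.820/9.803) = 1.00087.
In 86400 s of true time the clock registers 86400/1.00087 = 86325.2 s, so it loses 75 s.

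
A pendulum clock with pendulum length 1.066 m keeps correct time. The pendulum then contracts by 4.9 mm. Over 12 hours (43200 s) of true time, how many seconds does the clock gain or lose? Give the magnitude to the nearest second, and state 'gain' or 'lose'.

gain 100 s

T ∝ √L, so T'/T = √(1.06110/1.066) = 0.997699.
In 43200 s of true time the clock registers 43200/0.997699 = 43299.6 s, so it gains 100 s.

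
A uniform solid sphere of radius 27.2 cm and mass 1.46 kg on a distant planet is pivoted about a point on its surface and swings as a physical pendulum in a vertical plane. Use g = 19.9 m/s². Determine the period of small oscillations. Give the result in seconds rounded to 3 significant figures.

I_cm = (2/5)mr² = 0.04321 kg·m². The pivot is at distance d = 0.272 m from the centre of mass.
By the parallel-axis theorem, I = I_cm + md² = 0.04321 + 0.1080 = 0.1512 kg·m².
T = 2π√(I/(mgd)) = 2π√(0.1512/(1.46 × 19.9 × 0.272)) = 0.869 s.

0.869 s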